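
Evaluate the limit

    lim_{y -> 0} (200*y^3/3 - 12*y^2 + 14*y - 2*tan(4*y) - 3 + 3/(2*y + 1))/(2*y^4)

24

Substitution gives 0/0; apply L'Hôpital's rule 4 times.
After differentiating numerator and denominator 4 times the quotient is (-4096*tan(4*y)^3/cos(4*y)^2 - 8192*tan(4*y)/cos(4*y)^4 + 1152/(2*y + 1)^5)/(48); at y = 0 this is 24.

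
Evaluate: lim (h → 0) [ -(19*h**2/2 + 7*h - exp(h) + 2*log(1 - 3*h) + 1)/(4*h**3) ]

109/24

Substitution gives 0/0 (the numerator vanishes to order 3).
Expand each term to order h^3: the coefficient of h^3 in −e^(h) is -1/6 and in 2·ln(1 - 3h) is -18.
Lower-order terms cancel with the polynomial part, so the numerator is (-109/6)·h^3 + o(h^3), and the limit is (-109/6)/(-4) = 109/24.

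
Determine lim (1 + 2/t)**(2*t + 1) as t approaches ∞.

The base → 1 and the exponent → ∞: a 1^∞ form.
Take logarithms: (2t + 1)·ln(1 + 2/t). Since ln(1+u) ~ u for small u, this behaves like (2t)·(2/t) → 4.
So the limit is e^(4).

e^(4)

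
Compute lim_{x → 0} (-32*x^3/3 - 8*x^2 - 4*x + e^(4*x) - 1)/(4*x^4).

8/3

Direct substitution gives 0/0.
Apply L'Hôpital: lim (-32*x^2 - 16*x + 4*e^(4*x) - 4)/(16*x^3), still 0/0.
Apply L'Hôpital: lim (-64*x + 16*e^(4*x) - 16)/(48*x^2), still 0/0.
Apply L'Hôpital: lim (64*e^(4*x) - 64)/(96*x), still 0/0.
After 4 applications of L'Hôpital's rule the quotient is (256*e^(4*x))/(96); substituting x = 0 gives 8/3.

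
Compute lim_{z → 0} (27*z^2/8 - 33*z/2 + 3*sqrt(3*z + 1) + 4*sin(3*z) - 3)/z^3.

-207/16

Substitution gives 0/0; apply L'Hôpital's rule 3 times.
After differentiating numerator and denominator 3 times the quotient is (-108*cos(3*z) + 243/(8*(3*z + 1)^(5/2)))/(6); at z = 0 this is -207/16.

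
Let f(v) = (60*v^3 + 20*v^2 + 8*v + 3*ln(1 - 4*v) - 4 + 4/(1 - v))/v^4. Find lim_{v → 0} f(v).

-188

Substitution gives 0/0; apply L'Hôpital's rule 4 times.
After differentiating numerator and denominator 4 times the quotient is (-4608/(4*v - 1)^4 - 96/(v - 1)^5)/(24); at v = 0 this is -188.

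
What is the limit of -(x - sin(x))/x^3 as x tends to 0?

-1/6

Direct substitution gives 0/0.
Apply L'Hôpital: lim (1 - cos(x))/(-3*x^2), still 0/0.
Apply L'Hôpital: lim (sin(x))/(-6*x), still 0/0.
After 3 applications of L'Hôpital's rule the quotient is (cos(x))/(-6); substituting x = 0 gives -1/6.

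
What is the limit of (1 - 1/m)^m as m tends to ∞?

e^(-1)

The base → 1 and the exponent → ∞: a 1^∞ form.
Take logarithms: (m)·ln(1 - 1/m). Since ln(1+u) ~ u for small u, this behaves like (m)·(-1/m) → -1.
So the limit is e^(-1).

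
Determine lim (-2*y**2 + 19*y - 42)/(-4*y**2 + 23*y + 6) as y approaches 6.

Direct substitution gives 0/0, so factor. Both numerator and denominator have (y - 6) as a factor.
After cancelling, the expression reduces to (7 - 2*y)/(-4*y - 1).
Substituting y = 6 gives 1/5.

1/5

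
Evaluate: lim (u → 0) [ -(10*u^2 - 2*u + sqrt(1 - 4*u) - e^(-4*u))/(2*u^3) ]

Substitution gives 0/0; apply L'Hôpital's rule 3 times.
After differentiating numerator and denominator 3 times the quotient is (64*e^(-4*u) - 24/(1 - 4*u)^(5/2))/(-12); at u = 0 this is -10/3.

-10/3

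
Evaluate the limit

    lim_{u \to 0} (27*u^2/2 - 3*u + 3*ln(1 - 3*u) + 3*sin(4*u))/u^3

Substitution gives 0/0; apply L'Hôpital's rule 3 times.
After differentiating numerator and denominator 3 times the quotient is (-192*cos(4*u) + 162/(3*u - 1)^3)/(6); at u = 0 this is -59.

-59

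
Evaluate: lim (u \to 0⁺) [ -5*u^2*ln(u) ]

0

This is a 0·(−∞) form. Rewrite as -5·ln(u) / u^(−2) and apply L'Hôpital:
the derivative quotient is -5·(1/u) / (−2·u^(−3)) = (5/2)·u^2 → 0.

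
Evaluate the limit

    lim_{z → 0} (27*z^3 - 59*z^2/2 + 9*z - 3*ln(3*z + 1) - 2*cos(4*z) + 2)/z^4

Substitution gives 0/0 (the numerator vanishes to order 4).
Expand each term to order z^4: the coefficient of z^4 in -3·ln(1 + 3z) is 243/4 and in -2·cos(4z) is -64/3.
Lower-order terms cancel with the polynomial part, so the numerator is (473/12)·z^4 + o(z^4), and the limit is (473/12)/(1) = 473/12.

473/12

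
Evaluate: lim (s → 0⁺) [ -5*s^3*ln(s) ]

This is a 0·(−∞) form. Rewrite as -5·ln(s) / s^(−3) and apply L'Hôpital:
the derivative quotient is -5·(1/s) / (−3·s^(−4)) = (5/3)·s^3 → 0.

0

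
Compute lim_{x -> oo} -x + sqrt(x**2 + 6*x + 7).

An ∞ − ∞ form. Rationalising with the conjugate, the difference becomes (6x + 7) / (√(x^2 + 6*x + 7) + x).
For large x the denominator behaves like 2·x, so the quotient tends to 6/2 = 3.

3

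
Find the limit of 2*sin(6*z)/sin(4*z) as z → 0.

Substitution gives 0/0.
Divide numerator and denominator by z: sin(6z)/z → 6 and sin(4z)/z → 4, so the limit is 2·6/4 = 3.

3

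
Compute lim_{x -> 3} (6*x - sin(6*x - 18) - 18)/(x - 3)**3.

Direct substitution gives 0/0.
Apply L'Hôpital: lim (6 - 6*cos(6*x - 18))/(3*(x - 3)^2), still 0/0.
Apply L'Hôpital: lim (36*sin(6*x - 18))/(6*x - 18), still 0/0.
After 3 applications of L'Hôpital's rule the quotient is (216*cos(6*x - 18))/(6); substituting x = 3 gives 36.

36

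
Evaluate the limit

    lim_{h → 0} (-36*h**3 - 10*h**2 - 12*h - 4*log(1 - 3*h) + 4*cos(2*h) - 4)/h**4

251/3

Substitution gives 0/0 (the numerator vanishes to order 4).
Expand each term to order h^4: the coefficient of h^4 in 4·cos(2h) is 8/3 and in -4·ln(1 - 3h) is 81.
Lower-order terms cancel with the polynomial part, so the numerator is (251/3)·h^4 + o(h^4), and the limit is (251/3)/(1) = 251/3.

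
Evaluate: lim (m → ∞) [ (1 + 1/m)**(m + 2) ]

The base → 1 and the exponent → ∞: a 1^∞ form.
Take logarithms: (m + 2)·ln(1 + 1/m). Since ln(1+u) ~ u for small u, this behaves like (m)·(1/m) → 1.
So the limit is e^(1).

e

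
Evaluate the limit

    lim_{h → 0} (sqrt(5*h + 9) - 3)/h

5/6

Substitution gives 0/0. Multiply numerator and denominator by the conjugate √(9 + 5h) + √9.
The numerator becomes (9 + 5h) − 9 = 5h, so the expression simplifies to 5/(√(9 + 5h) + √9).
Letting h → 0 gives 5/(2√9) = 5/6.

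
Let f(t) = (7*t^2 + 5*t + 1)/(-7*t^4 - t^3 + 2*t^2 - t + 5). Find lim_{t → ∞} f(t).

The denominator has degree 4 and the numerator degree 2. Dividing numerator and denominator by t^4 sends every term to 0 except the leading denominator term, so the limit is 0.

0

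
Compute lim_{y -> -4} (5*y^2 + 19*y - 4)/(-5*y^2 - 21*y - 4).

At y = -4 both the top and bottom vanish — a removable singularity. Factoring out (y + 4) from each leaves (5*y - 1)/(-5*y - 1), which at y = -4 equals -21/19.

-21/19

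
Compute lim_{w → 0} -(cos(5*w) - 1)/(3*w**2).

Direct substitution gives 0/0.
Apply L'Hôpital: lim (-5*sin(5*w))/(-6*w), still 0/0.
After 2 applications of L'Hôpital's rule the quotient is (-25*cos(5*w))/(-6); substituting w = 0 gives 25/6.

25/6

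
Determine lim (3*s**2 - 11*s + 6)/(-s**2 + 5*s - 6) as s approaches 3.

-7

At s = 3 both the top and bottom vanish — a removable singularity. Factoring out (s - 3) from each leaves (3*s - 2)/(2 - s), which at s = 3 equals -7.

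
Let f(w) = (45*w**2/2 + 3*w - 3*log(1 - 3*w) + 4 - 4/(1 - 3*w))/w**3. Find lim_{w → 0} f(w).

Substitution gives 0/0 (the numerator vanishes to order 3).
Expand each term to order w^3: the coefficient of w^3 in -4·1/(1 - 3w) is -108 and in -3·ln(1 - 3w) is 27.
Lower-order terms cancel with the polynomial part, so the numerator is (-81)·w^3 + o(w^3), and the limit is (-81)/(1) = -81.

-81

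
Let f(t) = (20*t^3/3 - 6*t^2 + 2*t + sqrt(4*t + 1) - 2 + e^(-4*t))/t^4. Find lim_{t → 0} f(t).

2/3

Substitution gives 0/0 (the numerator vanishes to order 4).
Expand each term to order t^4: the coefficient of t^4 in e^(-4t) is 32/3 and in √(1 + 4t) is -10.
Lower-order terms cancel with the polynomial part, so the numerator is (2/3)·t^4 + o(t^4), and the limit is (2/3)/(1) = 2/3.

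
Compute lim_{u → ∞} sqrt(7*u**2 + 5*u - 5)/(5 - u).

For large |u|, √(7*u^2 + 5*u - 5) ≈ √7·|u| and the denominator ≈ -u.
Since u → +∞, |u| = u, giving √7/(-1) = -√(7).

-√(7)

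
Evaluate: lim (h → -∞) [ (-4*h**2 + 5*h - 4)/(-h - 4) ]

-∞

The numerator has higher degree (2 > 1); the quotient behaves like (-4/(-1))·h^1 for large |h|.
As h → −∞ this diverges to -∞.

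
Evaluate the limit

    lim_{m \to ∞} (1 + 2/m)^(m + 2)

The base → 1 and the exponent → ∞: a 1^∞ form.
Take logarithms: (m + 2)·ln(1 + 2/m). Since ln(1+u) ~ u for small u, this behaves like (m)·(2/m) → 2.
So the limit is e^(2).

e^(2)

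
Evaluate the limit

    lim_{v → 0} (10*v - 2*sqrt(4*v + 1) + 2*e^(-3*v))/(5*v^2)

13/5

Substitution gives 0/0 (the numerator vanishes to order 2).
Expand each term to order v^2: the coefficient of v^2 in 2·e^(-3v) is 9 and in -2·√(1 + 4v) is 4.
Lower-order terms cancel with the polynomial part, so the numerator is (13)·v^2 + o(v^2), and the limit is (13)/(5) = 13/5.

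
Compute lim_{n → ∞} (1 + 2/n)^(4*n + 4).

e^(8)

Write it as [(1 + 2/n)^n]^(4) · (1 + 2/n)^(4). The bracketed term tends to e^(2) and the second factor to 1, so the limit is e^(8).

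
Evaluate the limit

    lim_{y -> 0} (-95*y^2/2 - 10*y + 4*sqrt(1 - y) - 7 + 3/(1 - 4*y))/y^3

767/4

Substitution gives 0/0 (the numerator vanishes to order 3).
Expand each term to order y^3: the coefficient of y^3 in 3·1/(1 - 4y) is 192 and in 4·√(1 - y) is -1/4.
Lower-order terms cancel with the polynomial part, so the numerator is (767/4)·y^3 + o(y^3), and the limit is (767/4)/(1) = 767/4.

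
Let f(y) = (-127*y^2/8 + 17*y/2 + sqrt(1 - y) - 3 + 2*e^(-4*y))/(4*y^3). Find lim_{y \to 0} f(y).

Substitution gives 0/0 (the numerator vanishes to order 3).
Expand each term to order y^3: the coefficient of y^3 in 2·e^(-4y) is -64/3 and in √(1 - y) is -1/16.
Lower-order terms cancel with the polynomial part, so the numerator is (-1027/48)·y^3 + o(y^3), and the limit is (-1027/48)/(4) = -1027/192.

-1027/192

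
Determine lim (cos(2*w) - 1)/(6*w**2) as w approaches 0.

-1/3

Direct substitution gives 0/0.
Apply L'Hôpital: lim (-2*sin(2*w))/(12*w), still 0/0.
After 2 applications of L'Hôpital's rule the quotient is (-4*cos(2*w))/(12); substituting w = 0 gives -1/3.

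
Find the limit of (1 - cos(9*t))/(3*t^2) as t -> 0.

Substitution gives 0/0.
Use (1 − cos u)/u² → 1/2 with u = 9t: the limit is 9²/(2·3) = 27/2.

27/2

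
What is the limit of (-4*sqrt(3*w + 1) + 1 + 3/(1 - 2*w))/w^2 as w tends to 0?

33/2

Substitution gives 0/0; apply L'Hôpital's rule 2 times.
After differentiating numerator and denominator 2 times the quotient is (9/(3*w + 1)^(3/2) - 24/(2*w - 1)^3)/(2); at w = 0 this is 33/2.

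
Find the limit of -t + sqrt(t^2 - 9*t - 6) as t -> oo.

-9/2

An ∞ − ∞ form. Rationalising with the conjugate, the difference becomes (-9t - 6) / (√(t^2 - 9*t - 6) + t).
For large t the denominator behaves like 2·t, so the quotient tends to -9/2 = -9/2.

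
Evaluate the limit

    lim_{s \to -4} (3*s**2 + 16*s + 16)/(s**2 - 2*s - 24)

4/5

At s = -4 both the top and bottom vanish — a removable singularity. Factoring out (s + 4) from each leaves (3*s + 4)/(s - 6), which at s = -4 equals 4/5.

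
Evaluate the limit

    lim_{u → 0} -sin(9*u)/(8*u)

-9/8

Substitution gives 0/0.
Write it as (9/(-8))·sin(9u)/(9u); since sin(θ)/θ → 1, the limit is -9/8.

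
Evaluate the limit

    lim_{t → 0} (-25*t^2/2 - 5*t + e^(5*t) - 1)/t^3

125/6

Direct substitution gives 0/0.
Apply L'Hôpital: lim (-25*t + 5*e^(5*t) - 5)/(3*t^2), still 0/0.
Apply L'Hôpital: lim (25*e^(5*t) - 25)/(6*t), still 0/0.
After 3 applications of L'Hôpital's rule the quotient is (125*e^(5*t))/(6); substituting t = 0 gives 125/6.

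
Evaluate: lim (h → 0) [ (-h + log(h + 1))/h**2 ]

-1/2

Direct substitution gives 0/0.
Apply L'Hôpital: lim (-1 + 1/(h + 1))/(2*h), still 0/0.
After 2 applications of L'Hôpital's rule the quotient is (-1/(h + 1)^2)/(2); substituting h = 0 gives -1/2.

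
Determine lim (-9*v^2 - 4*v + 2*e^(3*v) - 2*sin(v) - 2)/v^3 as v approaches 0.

28/3

Substitution gives 0/0; apply L'Hôpital's rule 3 times.
After differentiating numerator and denominator 3 times the quotient is (54*e^(3*v) + 2*cos(v))/(6); at v = 0 this is 28/3.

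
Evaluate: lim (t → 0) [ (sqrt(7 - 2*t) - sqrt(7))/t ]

-√(7)/7

Substitution gives 0/0. Multiply numerator and denominator by the conjugate √(7 - 2t) + √7.
The numerator becomes (7 - 2t) − 7 = -2t, so the expression simplifies to -2/(√(7 - 2t) + √7).
Letting t → 0 gives -2/(2√7) = -√(7)/7.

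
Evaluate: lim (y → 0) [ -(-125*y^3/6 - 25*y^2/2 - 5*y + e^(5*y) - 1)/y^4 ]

Direct substitution gives 0/0.
Apply L'Hôpital: lim (-125*y^2/2 - 25*y + 5*e^(5*y) - 5)/(-4*y^3), still 0/0.
Apply L'Hôpital: lim (-125*y + 25*e^(5*y) - 25)/(-12*y^2), still 0/0.
Apply L'Hôpital: lim (125*e^(5*y) - 125)/(-24*y), still 0/0.
After 4 applications of L'Hôpital's rule the quotient is (625*e^(5*y))/(-24); substituting y = 0 gives -625/24.

-625/24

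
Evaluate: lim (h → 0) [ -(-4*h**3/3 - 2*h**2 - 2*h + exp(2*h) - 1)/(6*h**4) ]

-1/9

Direct substitution gives 0/0.
Apply L'Hôpital: lim (-4*h^2 - 4*h + 2*e^(2*h) - 2)/(-24*h^3), still 0/0.
Apply L'Hôpital: lim (-8*h + 4*e^(2*h) - 4)/(-72*h^2), still 0/0.
Apply L'Hôpital: lim (8*e^(2*h) - 8)/(-144*h), still 0/0.
After 4 applications of L'Hôpital's rule the quotient is (16*e^(2*h))/(-144); substituting h = 0 gives -1/9.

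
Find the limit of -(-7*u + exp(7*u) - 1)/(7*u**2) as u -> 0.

-7/2

Direct substitution gives 0/0.
Apply L'Hôpital: lim (7*e^(7*u) - 7)/(-14*u), still 0/0.
After 2 applications of L'Hôpital's rule the quotient is (49*e^(7*u))/(-14); substituting u = 0 gives -7/2.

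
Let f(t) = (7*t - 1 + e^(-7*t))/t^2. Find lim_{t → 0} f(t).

Direct substitution gives 0/0.
Apply L'Hôpital: lim (7 - 7*e^(-7*t))/(2*t), still 0/0.
After 2 applications of L'Hôpital's rule the quotient is (49*e^(-7*t))/(2); substituting t = 0 gives 49/2.

49/2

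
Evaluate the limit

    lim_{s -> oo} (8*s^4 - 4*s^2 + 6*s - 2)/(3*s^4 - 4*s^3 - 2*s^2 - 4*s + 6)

Numerator and denominator both have degree 4.
Dividing every term by s^4, all lower-order terms vanish and the limit is the ratio of leading coefficients, 8/(3) = 8/3.

8/3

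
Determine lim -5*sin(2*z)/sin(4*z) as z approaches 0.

Substitution gives 0/0.
Divide numerator and denominator by z: sin(2z)/z → 2 and sin(4z)/z → 4, so the limit is -5·2/4 = -5/2.

-5/2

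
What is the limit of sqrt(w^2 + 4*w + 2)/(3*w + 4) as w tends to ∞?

1/3

For large |w|, √(w^2 + 4*w + 2) ≈ √1·|w| and the denominator ≈ 3w.
Since w → +∞, |w| = w, giving √1/(3) = 1/3.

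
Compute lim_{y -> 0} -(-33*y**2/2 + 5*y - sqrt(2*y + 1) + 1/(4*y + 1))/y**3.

Substitution gives 0/0; apply L'Hôpital's rule 3 times.
After differentiating numerator and denominator 3 times the quotient is (-384/(4*y + 1)^4 - 3/(2*y + 1)^(5/2))/(-6); at y = 0 this is 129/2.

129/2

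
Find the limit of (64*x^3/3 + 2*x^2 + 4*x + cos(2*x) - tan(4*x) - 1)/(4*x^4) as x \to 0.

1/6

Substitution gives 0/0 (the numerator vanishes to order 4).
Expand each term to order x^4: the coefficient of x^4 in cos(2x) is 2/3 and in −tan(4x) is 0.
Lower-order terms cancel with the polynomial part, so the numerator is (2/3)·x^4 + o(x^4), and the limit is (2/3)/(4) = 1/6.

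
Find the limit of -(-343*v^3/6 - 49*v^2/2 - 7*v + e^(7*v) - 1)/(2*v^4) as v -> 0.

Direct substitution gives 0/0.
Apply L'Hôpital: lim (-343*v^2/2 - 49*v + 7*e^(7*v) - 7)/(-8*v^3), still 0/0.
Apply L'Hôpital: lim (-343*v + 49*e^(7*v) - 49)/(-24*v^2), still 0/0.
Apply L'Hôpital: lim (343*e^(7*v) - 343)/(-48*v), still 0/0.
After 4 applications of L'Hôpital's rule the quotient is (2401*e^(7*v))/(-48); substituting v = 0 gives -2401/48.

-2401/48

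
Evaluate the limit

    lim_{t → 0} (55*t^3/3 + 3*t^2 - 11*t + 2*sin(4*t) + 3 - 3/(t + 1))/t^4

-3

Substitution gives 0/0 (the numerator vanishes to order 4).
Expand each term to order t^4: the coefficient of t^4 in 2·sin(4t) is 0 and in -3·1/(1 + t) is -3.
Lower-order terms cancel with the polynomial part, so the numerator is (-3)·t^4 + o(t^4), and the limit is (-3)/(1) = -3.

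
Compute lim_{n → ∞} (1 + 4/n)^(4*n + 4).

Write it as [(1 + 4/n)^n]^(4) · (1 + 4/n)^(4). The bracketed term tends to e^(4) and the second factor to 1, so the limit is e^(16).

e^(16)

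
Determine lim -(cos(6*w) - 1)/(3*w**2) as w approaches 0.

Direct substitution gives 0/0.
Apply L'Hôpital: lim (-6*sin(6*w))/(-6*w), still 0/0.
After 2 applications of L'Hôpital's rule the quotient is (-36*cos(6*w))/(-6); substituting w = 0 gives 6.

6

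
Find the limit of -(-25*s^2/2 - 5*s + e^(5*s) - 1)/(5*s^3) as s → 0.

-25/6

Direct substitution gives 0/0.
Apply L'Hôpital: lim (-25*s + 5*e^(5*s) - 5)/(-15*s^2), still 0/0.
Apply L'Hôpital: lim (25*e^(5*s) - 25)/(-30*s), still 0/0.
After 3 applications of L'Hôpital's rule the quotient is (125*e^(5*s))/(-30); substituting s = 0 gives -25/6.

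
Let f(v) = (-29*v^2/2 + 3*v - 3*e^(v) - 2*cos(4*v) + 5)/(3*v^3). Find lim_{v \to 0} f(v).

-1/6

Substitution gives 0/0 (the numerator vanishes to order 3).
Expand each term to order v^3: the coefficient of v^3 in -2·cos(4v) is 0 and in -3·e^(v) is -1/2.
Lower-order terms cancel with the polynomial part, so the numerator is (-1/2)·v^3 + o(v^3), and the limit is (-1/2)/(3) = -1/6.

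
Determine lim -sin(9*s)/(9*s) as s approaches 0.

Substitution gives 0/0.
Write it as (9/(-9))·sin(9s)/(9s); since sin(u)/u → 1, the limit is -1.

-1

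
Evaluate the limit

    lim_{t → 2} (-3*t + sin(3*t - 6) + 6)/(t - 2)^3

Direct substitution gives 0/0.
Apply L'Hôpital: lim (3*cos(3*t - 6) - 3)/(3*(t - 2)^2), still 0/0.
Apply L'Hôpital: lim (-9*sin(3*t - 6))/(6*t - 12), still 0/0.
After 3 applications of L'Hôpital's rule the quotient is (-27*cos(3*t - 6))/(6); substituting t = 2 gives -9/2.

-9/2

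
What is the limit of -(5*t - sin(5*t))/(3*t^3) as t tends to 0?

-125/18

Direct substitution gives 0/0.
Apply L'Hôpital: lim (5 - 5*cos(5*t))/(-9*t^2), still 0/0.
Apply L'Hôpital: lim (25*sin(5*t))/(-18*t), still 0/0.
After 3 applications of L'Hôpital's rule the quotient is (125*cos(5*t))/(-18); substituting t = 0 gives -125/18.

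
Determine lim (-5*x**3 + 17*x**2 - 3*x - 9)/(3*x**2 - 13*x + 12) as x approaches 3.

At x = 3 both the top and bottom vanish — a removable singularity. Factoring out (x - 3) from each leaves (-5*x^2 + 2*x + 3)/(3*x - 4), which at x = 3 equals -36/5.

-36/5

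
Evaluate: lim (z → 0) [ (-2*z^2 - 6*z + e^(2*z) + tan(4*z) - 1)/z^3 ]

Substitution gives 0/0; apply L'Hôpital's rule 3 times.
After differentiating numerator and denominator 3 times the quotient is (8*e^(2*z) + 384*tan(4*z)^4 + 512*tan(4*z)^2 + 128)/(6); at z = 0 this is 68/3.

68/3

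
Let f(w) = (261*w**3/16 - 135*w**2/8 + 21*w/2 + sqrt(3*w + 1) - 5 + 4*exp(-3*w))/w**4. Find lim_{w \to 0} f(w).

Substitution gives 0/0 (the numerator vanishes to order 4).
Expand each term to order w^4: the coefficient of w^4 in √(1 + 3w) is -405/128 and in 4·e^(-3w) is 27/2.
Lower-order terms cancel with the polynomial part, so the numerator is (1323/128)·w^4 + o(w^4), and the limit is (1323/128)/(1) = 1323/128.

1323/128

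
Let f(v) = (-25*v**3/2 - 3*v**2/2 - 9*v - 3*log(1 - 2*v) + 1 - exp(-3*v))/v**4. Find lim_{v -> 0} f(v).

Substitution gives 0/0; apply L'Hôpital's rule 4 times.
After differentiating numerator and denominator 4 times the quotient is (-81*e^(-3*v) + 288/(2*v - 1)^4)/(24); at v = 0 this is 69/8.

69/8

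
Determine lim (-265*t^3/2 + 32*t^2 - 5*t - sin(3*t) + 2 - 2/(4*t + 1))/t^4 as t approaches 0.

Substitution gives 0/0 (the numerator vanishes to order 4).
Expand each term to order t^4: the coefficient of t^4 in −sin(3t) is 0 and in -2·1/(1 + 4t) is -512.
Lower-order terms cancel with the polynomial part, so the numerator is (-512)·t^4 + o(t^4), and the limit is (-512)/(1) = -512.

-512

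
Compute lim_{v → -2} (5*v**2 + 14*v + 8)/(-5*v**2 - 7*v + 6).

Since v = -2 makes numerator and denominator zero, (v + 2) divides both.
Cancelling it gives (5*v + 4)/(3 - 5*v); now plug in v = -2 to get -6/13.

-6/13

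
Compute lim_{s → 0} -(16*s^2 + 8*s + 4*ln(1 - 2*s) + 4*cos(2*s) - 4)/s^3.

32/3

Substitution gives 0/0 (the numerator vanishes to order 3).
Expand each term to order s^3: the coefficient of s^3 in 4·ln(1 - 2s) is -32/3 and in 4·cos(2s) is 0.
Lower-order terms cancel with the polynomial part, so the numerator is (-32/3)·s^3 + o(s^3), and the limit is (-32/3)/(-1) = 32/3.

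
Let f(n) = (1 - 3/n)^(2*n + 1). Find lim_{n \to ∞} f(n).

Write it as [(1 - 3/n)^n]^(2) · (1 - 3/n)^(1). The bracketed term tends to e^(-3) and the second factor to 1, so the limit is e^(-6).

e^(-6)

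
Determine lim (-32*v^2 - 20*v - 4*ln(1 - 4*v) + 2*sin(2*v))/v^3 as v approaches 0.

Substitution gives 0/0; apply L'Hôpital's rule 3 times.
After differentiating numerator and denominator 3 times the quotient is (-16*cos(2*v) - 512/(4*v - 1)^3)/(6); at v = 0 this is 248/3.

248/3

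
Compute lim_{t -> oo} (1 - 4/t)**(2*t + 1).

Let L be the limit and take ln: ln L = lim (2t + 1)·ln(1 - 4/t) = lim (2t + 1)·(-4/t + O(1/t²)) = -8.
Hence L = e^(-8).

e^(-8)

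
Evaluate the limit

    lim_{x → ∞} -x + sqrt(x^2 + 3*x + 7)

3/2

An ∞ − ∞ form. Rationalising with the conjugate, the difference becomes (3x + 7) / (√(x^2 + 3*x + 7) + x).
For large x the denominator behaves like 2·x, so the quotient tends to 3/2 = 3/2.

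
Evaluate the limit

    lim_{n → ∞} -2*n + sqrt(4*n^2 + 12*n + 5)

This has the form ∞ − ∞. Multiply and divide by the conjugate √(4*n^2 + 12*n + 5) + 2n.
That gives (12n + 5) / (√(4*n^2 + 12*n + 5) + 2n).
Divide numerator and denominator by n: the limit is 12/(2·2) = 3.

3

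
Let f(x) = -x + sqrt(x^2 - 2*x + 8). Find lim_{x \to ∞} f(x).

An ∞ − ∞ form. Rationalising with the conjugate, the difference becomes (-2x + 8) / (√(x^2 - 2*x + 8) + x).
For large x the denominator behaves like 2·x, so the quotient tends to -2/2 = -1.

-1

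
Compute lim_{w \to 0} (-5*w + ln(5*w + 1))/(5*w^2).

Direct substitution gives 0/0.
Apply L'Hôpital: lim (-5 + 5/(5*w + 1))/(10*w), still 0/0.
After 2 applications of L'Hôpital's rule the quotient is (-25/(5*w + 1)^2)/(10); substituting w = 0 gives -5/2.

-5/2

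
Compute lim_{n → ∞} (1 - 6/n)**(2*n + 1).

e^(-12)

The base → 1 and the exponent → ∞: a 1^∞ form.
Take logarithms: (2n + 1)·ln(1 - 6/n). Since ln(1+u) ~ u for small u, this behaves like (2n)·(-6/n) → -12.
So the limit is e^(-12).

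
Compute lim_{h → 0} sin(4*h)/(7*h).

4/7

Substitution gives 0/0.
Write it as (4/7)·sin(4h)/(4h); since sin(u)/u → 1, the limit is 4/7.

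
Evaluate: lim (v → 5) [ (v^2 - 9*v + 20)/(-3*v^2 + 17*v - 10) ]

At v = 5 both the top and bottom vanish — a removable singularity. Factoring out (v - 5) from each leaves (v - 4)/(2 - 3*v), which at v = 5 equals -1/13.

-1/13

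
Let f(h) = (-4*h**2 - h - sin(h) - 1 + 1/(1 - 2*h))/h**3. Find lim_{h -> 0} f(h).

Substitution gives 0/0; apply L'Hôpital's rule 3 times.
After differentiating numerator and denominator 3 times the quotient is (cos(h) + 48/(2*h - 1)^4)/(6); at h = 0 this is 49/6.

49/6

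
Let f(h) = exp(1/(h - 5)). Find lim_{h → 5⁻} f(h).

0

As h → 5⁻, 1/(h - 5) → −∞, so e^(1/(h - 5)) → 0.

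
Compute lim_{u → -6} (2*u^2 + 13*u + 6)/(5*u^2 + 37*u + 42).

11/23

At u = -6 both the top and bottom vanish — a removable singularity. Factoring out (u + 6) from each leaves (2*u + 1)/(5*u + 7), which at u = -6 equals 11/23.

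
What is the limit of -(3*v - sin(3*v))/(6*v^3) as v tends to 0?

Direct substitution gives 0/0.
Apply L'Hôpital: lim (3 - 3*cos(3*v))/(-18*v^2), still 0/0.
Apply L'Hôpital: lim (9*sin(3*v))/(-36*v), still 0/0.
After 3 applications of L'Hôpital's rule the quotient is (27*cos(3*v))/(-36); substituting v = 0 gives -3/4.

-3/4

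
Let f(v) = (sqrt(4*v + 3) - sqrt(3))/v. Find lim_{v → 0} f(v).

2*√(3)/3

Substitution gives 0/0. Multiply numerator and denominator by the conjugate √(3 + 4v) + √3.
The numerator becomes (3 + 4v) − 3 = 4v, so the expression simplifies to 4/(√(3 + 4v) + √3).
Letting v → 0 gives 4/(2√3) = 2*√(3)/3.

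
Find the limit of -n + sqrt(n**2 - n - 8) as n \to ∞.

-1/2

An ∞ − ∞ form. Rationalising with the conjugate, the difference becomes (-n - 8) / (√(n^2 - n - 8) + n).
For large n the denominator behaves like 2·n, so the quotient tends to -1/2 = -1/2.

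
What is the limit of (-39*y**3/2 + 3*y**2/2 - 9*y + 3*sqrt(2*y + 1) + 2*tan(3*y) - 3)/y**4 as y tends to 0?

Substitution gives 0/0; apply L'Hôpital's rule 4 times.
After differentiating numerator and denominator 4 times the quotient is (3888*tan(3*y)^3/cos(3*y)^2 + 2592*tan(3*y)/cos(3*y)^2 - 45/(2*y + 1)^(7/2))/(24); at y = 0 this is -15/8.

-15/8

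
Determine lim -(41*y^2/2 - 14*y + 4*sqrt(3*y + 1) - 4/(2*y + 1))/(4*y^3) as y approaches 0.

-155/16

Substitution gives 0/0 (the numerator vanishes to order 3).
Expand each term to order y^3: the coefficient of y^3 in -4·1/(1 + 2y) is 32 and in 4·√(1 + 3y) is 27/4.
Lower-order terms cancel with the polynomial part, so the numerator is (155/4)·y^3 + o(y^3), and the limit is (155/4)/(-4) = -155/16.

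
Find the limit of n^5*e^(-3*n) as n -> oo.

0

Write as n^5/e^{3n}, an ∞/∞ form.
Exponential growth dominates any polynomial, so repeated L'Hôpital (or the standard result) gives 0.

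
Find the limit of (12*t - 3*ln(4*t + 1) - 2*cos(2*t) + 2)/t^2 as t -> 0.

28

Substitution gives 0/0 (the numerator vanishes to order 2).
Expand each term to order t^2: the coefficient of t^2 in -2·cos(2t) is 4 and in -3·ln(1 + 4t) is 24.
Lower-order terms cancel with the polynomial part, so the numerator is (28)·t^2 + o(t^2), and the limit is (28)/(1) = 28.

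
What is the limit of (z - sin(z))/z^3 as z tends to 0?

1/6

Direct substitution gives 0/0.
Apply L'Hôpital: lim (1 - cos(z))/(3*z^2), still 0/0.
Apply L'Hôpital: lim (sin(z))/(6*z), still 0/0.
After 3 applications of L'Hôpital's rule the quotient is (cos(z))/(6); substituting z = 0 gives 1/6.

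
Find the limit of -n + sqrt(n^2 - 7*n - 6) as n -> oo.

-7/2

This has the form ∞ − ∞. Multiply and divide by the conjugate √(n^2 - 7*n - 6) + n.
That gives (-7n - 6) / (√(n^2 - 7*n - 6) + n).
Divide numerator and denominator by n: the limit is -7/(2·1) = -7/2.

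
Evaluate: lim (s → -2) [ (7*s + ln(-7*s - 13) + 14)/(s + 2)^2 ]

-49/2

Direct substitution gives 0/0.
Apply L'Hôpital: lim (7 - 7/(-7*s - 13))/(2*s + 4), still 0/0.
After 2 applications of L'Hôpital's rule the quotient is (-49/(-7*s - 13)^2)/(2); substituting s = -2 gives -49/2.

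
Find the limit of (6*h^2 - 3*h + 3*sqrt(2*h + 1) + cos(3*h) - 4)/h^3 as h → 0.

Substitution gives 0/0 (the numerator vanishes to order 3).
Expand each term to order h^3: the coefficient of h^3 in cos(3h) is 0 and in 3·√(1 + 2h) is 3/2.
Lower-order terms cancel with the polynomial part, so the numerator is (3/2)·h^3 + o(h^3), and the limit is (3/2)/(1) = 3/2.

3/2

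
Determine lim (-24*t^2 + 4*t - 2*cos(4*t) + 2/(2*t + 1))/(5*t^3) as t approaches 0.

Substitution gives 0/0; apply L'Hôpital's rule 3 times.
After differentiating numerator and denominator 3 times the quotient is (-128*sin(4*t) - 96/(2*t + 1)^4)/(30); at t = 0 this is -16/5.

-16/5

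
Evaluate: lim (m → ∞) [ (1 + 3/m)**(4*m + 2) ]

e^(12)

Write it as [(1 + 3/m)^m]^(4) · (1 + 3/m)^(2). The bracketed term tends to e^(3) and the second factor to 1, so the limit is e^(12).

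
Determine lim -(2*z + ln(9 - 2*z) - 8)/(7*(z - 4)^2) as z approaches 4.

Direct substitution gives 0/0.
Apply L'Hôpital: lim (2 - 2/(9 - 2*z))/(56 - 14*z), still 0/0.
After 2 applications of L'Hôpital's rule the quotient is (-4/(9 - 2*z)^2)/(-14); substituting z = 4 gives 2/7.

2/7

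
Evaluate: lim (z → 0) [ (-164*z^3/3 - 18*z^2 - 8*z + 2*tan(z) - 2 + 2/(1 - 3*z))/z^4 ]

162

Substitution gives 0/0; apply L'Hôpital's rule 4 times.
After differentiating numerator and denominator 4 times the quotient is (48*tan(z)^3/cos(z)^2 + 32*tan(z)/cos(z)^2 - 3888/(3*z - 1)^5)/(24); at z = 0 this is 162.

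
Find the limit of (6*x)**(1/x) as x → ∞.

Base → ∞ and exponent → 0: an ∞^0 form.
Take logs: (1/x)·ln(6·x^1) = (ln 6 + 1·ln x)/x → 0.
So the limit is e^0 = 1.

1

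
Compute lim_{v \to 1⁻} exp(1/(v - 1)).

0

As v → 1⁻, 1/(v - 1) → −∞, so e^(1/(v - 1)) → 0.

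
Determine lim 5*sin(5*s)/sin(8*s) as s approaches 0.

25/8

Substitution gives 0/0.
Divide numerator and denominator by s: sin(5s)/s → 5 and sin(8s)/s → 8, so the limit is 5·5/8 = 25/8.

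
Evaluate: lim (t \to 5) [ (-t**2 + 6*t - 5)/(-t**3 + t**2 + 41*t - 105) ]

1/6

Since t = 5 makes numerator and denominator zero, (t - 5) divides both.
Cancelling it gives (1 - t)/(-t^2 - 4*t + 21); now plug in t = 5 to get 1/6.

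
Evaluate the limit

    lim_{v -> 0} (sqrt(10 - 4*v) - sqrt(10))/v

A 0/0 form; rationalise with √(10 - 4v) + √10. This collapses the numerator to -4v, leaving -4/(√(10 - 4v) + √10) → -4/(2√10) = -√(10)/5.

-√(10)/5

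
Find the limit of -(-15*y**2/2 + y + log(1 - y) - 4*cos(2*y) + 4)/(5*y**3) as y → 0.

Substitution gives 0/0 (the numerator vanishes to order 3).
Expand each term to order y^3: the coefficient of y^3 in ln(1 - y) is -1/3 and in -4·cos(2y) is 0.
Lower-order terms cancel with the polynomial part, so the numerator is (-1/3)·y^3 + o(y^3), and the limit is (-1/3)/(-5) = 1/15.

1/15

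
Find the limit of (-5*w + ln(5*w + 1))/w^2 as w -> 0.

Direct substitution gives 0/0.
Apply L'Hôpital: lim (-5 + 5/(5*w + 1))/(2*w), still 0/0.
After 2 applications of L'Hôpital's rule the quotient is (-25/(5*w + 1)^2)/(2); substituting w = 0 gives -25/2.

-25/2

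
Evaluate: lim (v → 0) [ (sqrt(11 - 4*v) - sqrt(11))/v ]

A 0/0 form; rationalise with √(11 - 4v) + √11. This collapses the numerator to -4v, leaving -4/(√(11 - 4v) + √11) → -4/(2√11) = -2*√(11)/11.

-2*√(11)/11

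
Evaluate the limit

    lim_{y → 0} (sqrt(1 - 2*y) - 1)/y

-1

Substitution gives 0/0. Multiply numerator and denominator by the conjugate √(1 - 2y) + √1.
The numerator becomes (1 - 2y) − 1 = -2y, so the expression simplifies to -2/(√(1 - 2y) + √1).
Letting y → 0 gives -2/(2√1) = -1.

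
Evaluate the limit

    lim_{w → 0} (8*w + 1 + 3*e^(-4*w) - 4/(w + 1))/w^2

Substitution gives 0/0 (the numerator vanishes to order 2).
Expand each term to order w^2: the coefficient of w^2 in 3·e^(-4w) is 24 and in -4·1/(1 + w) is -4.
Lower-order terms cancel with the polynomial part, so the numerator is (20)·w^2 + o(w^2), and the limit is (20)/(1) = 20.

20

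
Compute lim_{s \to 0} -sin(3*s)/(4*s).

Substitution gives 0/0.
Write it as (3/(-4))·sin(3s)/(3s); since sin(u)/u → 1, the limit is -3/4.

-3/4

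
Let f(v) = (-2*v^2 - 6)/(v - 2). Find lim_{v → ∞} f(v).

-∞

The numerator has higher degree (2 > 1); the quotient behaves like (-2/(1))·v^1 for large |v|.
As v → +∞ this diverges to -∞.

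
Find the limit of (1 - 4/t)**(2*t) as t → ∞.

Let L be the limit and take ln: ln L = lim (2t)·ln(1 - 4/t) = lim (2t)·(-4/t + O(1/t²)) = -8.
Hence L = e^(-8).

e^(-8)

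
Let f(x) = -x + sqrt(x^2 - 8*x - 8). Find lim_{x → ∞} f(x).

-4

This has the form ∞ − ∞. Multiply and divide by the conjugate √(x^2 - 8*x - 8) + x.
That gives (-8x - 8) / (√(x^2 - 8*x - 8) + x).
Divide numerator and denominator by x: the limit is -8/(2·1) = -4.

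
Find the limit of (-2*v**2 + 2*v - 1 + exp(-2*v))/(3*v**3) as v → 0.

-4/9

Direct substitution gives 0/0.
Apply L'Hôpital: lim (-4*v + 2 - 2*e^(-2*v))/(9*v^2), still 0/0.
Apply L'Hôpital: lim (-4 + 4*e^(-2*v))/(18*v), still 0/0.
After 3 applications of L'Hôpital's rule the quotient is (-8*e^(-2*v))/(18); substituting v = 0 gives -4/9.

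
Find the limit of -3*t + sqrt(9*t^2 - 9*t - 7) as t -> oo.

This has the form ∞ − ∞. Multiply and divide by the conjugate √(9*t^2 - 9*t - 7) + 3t.
That gives (-9t - 7) / (√(9*t^2 - 9*t - 7) + 3t).
Divide numerator and denominator by t: the limit is -9/(2·3) = -3/2.

-3/2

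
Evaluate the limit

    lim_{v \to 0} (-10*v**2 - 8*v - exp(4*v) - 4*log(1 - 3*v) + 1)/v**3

76/3

Substitution gives 0/0; apply L'Hôpital's rule 3 times.
After differentiating numerator and denominator 3 times the quotient is (-64*e^(4*v) - 216/(3*v - 1)^3)/(6); at v = 0 this is 76/3.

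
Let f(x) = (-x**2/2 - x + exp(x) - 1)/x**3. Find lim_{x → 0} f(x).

Direct substitution gives 0/0.
Apply L'Hôpital: lim (-x + e^(x) - 1)/(3*x^2), still 0/0.
Apply L'Hôpital: lim (e^(x) - 1)/(6*x), still 0/0.
After 3 applications of L'Hôpital's rule the quotient is (e^(x))/(6); substituting x = 0 gives 1/6.

1/6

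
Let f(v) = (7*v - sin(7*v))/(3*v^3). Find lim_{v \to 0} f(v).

343/18

Direct substitution gives 0/0.
Apply L'Hôpital: lim (7 - 7*cos(7*v))/(9*v^2), still 0/0.
Apply L'Hôpital: lim (49*sin(7*v))/(18*v), still 0/0.
After 3 applications of L'Hôpital's rule the quotient is (343*cos(7*v))/(18); substituting v = 0 gives 343/18.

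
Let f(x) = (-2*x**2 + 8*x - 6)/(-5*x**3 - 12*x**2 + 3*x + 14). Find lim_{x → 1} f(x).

-1/9

Since x = 1 makes numerator and denominator zero, (x - 1) divides both.
Cancelling it gives (6 - 2*x)/(-5*x^2 - 17*x - 14); now plug in x = 1 to get -1/9.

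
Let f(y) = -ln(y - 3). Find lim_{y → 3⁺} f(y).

As y → 3⁺, y - 3 → 0⁺ and ln(y - 3) → −∞.
Multiplying by -1 gives ∞.

∞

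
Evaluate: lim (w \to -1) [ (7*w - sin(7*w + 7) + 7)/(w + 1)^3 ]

Direct substitution gives 0/0.
Apply L'Hôpital: lim (7 - 7*cos(7*w + 7))/(3*(w + 1)^2), still 0/0.
Apply L'Hôpital: lim (49*sin(7*w + 7))/(6*w + 6), still 0/0.
After 3 applications of L'Hôpital's rule the quotient is (343*cos(7*w + 7))/(6); substituting w = -1 gives 343/6.

343/6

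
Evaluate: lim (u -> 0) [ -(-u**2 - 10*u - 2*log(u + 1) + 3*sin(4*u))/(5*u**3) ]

98/15

Substitution gives 0/0 (the numerator vanishes to order 3).
Expand each term to order u^3: the coefficient of u^3 in -2·ln(1 + u) is -2/3 and in 3·sin(4u) is -32.
Lower-order terms cancel with the polynomial part, so the numerator is (-98/3)·u^3 + o(u^3), and the limit is (-98/3)/(-5) = 98/15.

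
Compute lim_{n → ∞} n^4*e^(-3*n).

Write as n^4/e^{3n}, an ∞/∞ form.
Exponential growth dominates any polynomial, so repeated L'Hôpital (or the standard result) gives 0.

0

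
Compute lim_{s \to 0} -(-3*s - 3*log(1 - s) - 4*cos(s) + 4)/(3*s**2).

Substitution gives 0/0 (the numerator vanishes to order 2).
Expand each term to order s^2: the coefficient of s^2 in -3·ln(1 - s) is 3/2 and in -4·cos(s) is 2.
Lower-order terms cancel with the polynomial part, so the numerator is (7/2)·s^2 + o(s^2), and the limit is (7/2)/(-3) = -7/6.

-7/6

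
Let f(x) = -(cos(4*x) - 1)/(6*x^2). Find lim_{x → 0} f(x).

4/3

Direct substitution gives 0/0.
Apply L'Hôpital: lim (-4*sin(4*x))/(-12*x), still 0/0.
After 2 applications of L'Hôpital's rule the quotient is (-16*cos(4*x))/(-12); substituting x = 0 gives 4/3.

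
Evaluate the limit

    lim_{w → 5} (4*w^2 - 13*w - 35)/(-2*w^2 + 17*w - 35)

Direct substitution gives 0/0, so factor. Both numerator and denominator have (w - 5) as a factor.
After cancelling, the expression reduces to (4*w + 7)/(7 - 2*w).
Substituting w = 5 gives -9.

-9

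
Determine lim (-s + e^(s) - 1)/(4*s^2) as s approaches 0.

1/8

Direct substitution gives 0/0.
Apply L'Hôpital: lim (e^(s) - 1)/(8*s), still 0/0.
After 2 applications of L'Hôpital's rule the quotient is (e^(s))/(8); substituting s = 0 gives 1/8.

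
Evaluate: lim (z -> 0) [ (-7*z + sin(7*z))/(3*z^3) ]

-343/18

Direct substitution gives 0/0.
Apply L'Hôpital: lim (7*cos(7*z) - 7)/(9*z^2), still 0/0.
Apply L'Hôpital: lim (-49*sin(7*z))/(18*z), still 0/0.
After 3 applications of L'Hôpital's rule the quotient is (-343*cos(7*z))/(18); substituting z = 0 gives -343/18.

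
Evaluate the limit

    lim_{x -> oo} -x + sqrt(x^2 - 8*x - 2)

-4

This has the form ∞ − ∞. Multiply and divide by the conjugate √(x^2 - 8*x - 2) + x.
That gives (-8x - 2) / (√(x^2 - 8*x - 2) + x).
Divide numerator and denominator by x: the limit is -8/(2·1) = -4.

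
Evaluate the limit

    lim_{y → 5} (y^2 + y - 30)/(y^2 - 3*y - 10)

At y = 5 both the top and bottom vanish — a removable singularity. Factoring out (y - 5) from each leaves (y + 6)/(y + 2), which at y = 5 equals 11/7.

11/7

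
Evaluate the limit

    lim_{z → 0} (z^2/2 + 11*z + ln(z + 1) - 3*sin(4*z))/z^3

Substitution gives 0/0; apply L'Hôpital's rule 3 times.
After differentiating numerator and denominator 3 times the quotient is (192*cos(4*z) + 2/(z + 1)^3)/(6); at z = 0 this is 97/3.

97/3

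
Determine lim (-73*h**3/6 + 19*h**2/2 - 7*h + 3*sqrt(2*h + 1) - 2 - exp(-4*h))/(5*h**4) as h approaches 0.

Substitution gives 0/0 (the numerator vanishes to order 4).
Expand each term to order h^4: the coefficient of h^4 in 3·√(1 + 2h) is -15/8 and in −e^(-4h) is -32/3.
Lower-order terms cancel with the polynomial part, so the numerator is (-301/24)·h^4 + o(h^4), and the limit is (-301/24)/(5) = -301/120.

-301/120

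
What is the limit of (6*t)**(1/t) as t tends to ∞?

1

Base → ∞ and exponent → 0: an ∞^0 form.
Take logs: (1/t)·ln(6·t^1) = (ln 6 + 1·ln t)/t → 0.
So the limit is e^0 = 1.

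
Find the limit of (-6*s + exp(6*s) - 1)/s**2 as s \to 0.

18

Direct substitution gives 0/0.
Apply L'Hôpital: lim (6*e^(6*s) - 6)/(2*s), still 0/0.
After 2 applications of L'Hôpital's rule the quotient is (36*e^(6*s))/(2); substituting s = 0 gives 18.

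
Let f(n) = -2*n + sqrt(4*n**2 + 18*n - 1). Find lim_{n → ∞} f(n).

9/2

This has the form ∞ − ∞. Multiply and divide by the conjugate √(4*n^2 + 18*n - 1) + 2n.
That gives (18n - 1) / (√(4*n^2 + 18*n - 1) + 2n).
Divide numerator and denominator by n: the limit is 18/(2·2) = 9/2.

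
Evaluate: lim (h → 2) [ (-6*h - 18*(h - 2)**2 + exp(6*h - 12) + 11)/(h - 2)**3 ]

36

Direct substitution gives 0/0.
Apply L'Hôpital: lim (-36*h + 6*e^(6*h - 12) + 66)/(3*(h - 2)^2), still 0/0.
Apply L'Hôpital: lim (36*e^(6*h - 12) - 36)/(6*h - 12), still 0/0.
After 3 applications of L'Hôpital's rule the quotient is (216*e^(6*h - 12))/(6); substituting h = 2 gives 36.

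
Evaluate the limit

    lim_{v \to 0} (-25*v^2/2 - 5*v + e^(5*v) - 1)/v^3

125/6

Direct substitution gives 0/0.
Apply L'Hôpital: lim (-25*v + 5*e^(5*v) - 5)/(3*v^2), still 0/0.
Apply L'Hôpital: lim (25*e^(5*v) - 25)/(6*v), still 0/0.
After 3 applications of L'Hôpital's rule the quotient is (125*e^(5*v))/(6); substituting v = 0 gives 125/6.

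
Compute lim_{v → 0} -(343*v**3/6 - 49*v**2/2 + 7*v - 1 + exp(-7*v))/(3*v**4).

Direct substitution gives 0/0.
Apply L'Hôpital: lim (343*v^2/2 - 49*v + 7 - 7*e^(-7*v))/(-12*v^3), still 0/0.
Apply L'Hôpital: lim (343*v - 49 + 49*e^(-7*v))/(-36*v^2), still 0/0.
Apply L'Hôpital: lim (343 - 343*e^(-7*v))/(-72*v), still 0/0.
After 4 applications of L'Hôpital's rule the quotient is (2401*e^(-7*v))/(-72); substituting v = 0 gives -2401/72.

-2401/72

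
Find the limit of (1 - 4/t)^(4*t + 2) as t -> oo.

e^(-16)

Let L be the limit and take ln: ln L = lim (4t + 2)·ln(1 - 4/t) = lim (4t + 2)·(-4/t + O(1/t²)) = -16.
Hence L = e^(-16).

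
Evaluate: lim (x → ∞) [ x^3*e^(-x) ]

0

Write as x^3/e^{1x}, an ∞/∞ form.
Exponential growth dominates any polynomial, so repeated L'Hôpital (or the standard result) gives 0.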